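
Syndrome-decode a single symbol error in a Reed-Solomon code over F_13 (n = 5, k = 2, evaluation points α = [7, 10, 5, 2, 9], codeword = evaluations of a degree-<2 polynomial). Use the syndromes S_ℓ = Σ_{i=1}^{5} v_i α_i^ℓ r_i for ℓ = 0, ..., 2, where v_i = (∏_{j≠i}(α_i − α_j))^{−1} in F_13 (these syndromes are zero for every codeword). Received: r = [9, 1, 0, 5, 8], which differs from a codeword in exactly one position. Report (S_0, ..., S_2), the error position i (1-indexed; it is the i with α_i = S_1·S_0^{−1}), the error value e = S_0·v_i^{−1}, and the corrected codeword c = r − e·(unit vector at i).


S = (12, 8, 1), error at position 3, error magnitude e = 3, c = [9, 1, 10, 5, 8].

Step 1: column multipliers v_i = (∏_{j≠i}(α_i − α_j))^{−1} mod 13.
  i = 1 (α = 7): (7−10)(7−5)(7−2)(7−9) = (−3)·2·5·(−2) = 60 ≡ 8, so v_1 = 8^{−1} = 5 (mod 13).
  i = 2 (α = 10): (10−7)(10−5)(10−2)(10−9) = 3·5·8·1 = 120 ≡ 3, so v_2 = 3^{−1} = 9 (mod 13).
  i = 3 (α = 5): (5−7)(5−10)(5−2)(5−9) = (−2)·(−5)·3·(−4) = −120 ≡ 10, so v_3 = 10^{−1} = 4 (mod 13).
  i = 4 (α = 2): (2−7)(2−10)(2−5)(2−9) = (−5)·(−8)·(−3)·(−7) = 840 ≡ 8, so v_4 = 8^{−1} = 5 (mod 13).
  i = 5 (α = 9): (9−7)(9−10)(9−5)(9−2) = 2·(−1)·4·7 = −56 ≡ 9, so v_5 = 9^{−1} = 3 (mod 13).
  v = [5, 9, 4, 5, 3].
Step 2: syndromes of r = [9, 1, 0, 5, 8] (all sums mod 13).
  S_0 = Σ v_i r_i = 5·9 + 9·1 + 4·0 + 5·5 + 3·8 = 103 ≡ 12.
  S_1 = Σ v_i α_i r_i = 5·7·9 + 9·10·1 + 4·5·0 + 5·2·5 + 3·9·8 = 671 ≡ 8.
  α_i^2 mod 13 = [10, 9, 12, 4, 3].
  S_2 = Σ v_i α_i^2 r_i = 5·10·9 + 9·9·1 + 4·12·0 + 5·4·5 + 3·3·8 = 703 ≡ 1.
  S = (12, 8, 1) ≠ 0, so r is not a codeword (an error is present).
Step 3: locate the error. For a single error e at position i, S_ℓ = v_i·e·α_i^ℓ, so α_err = S_1/S_0.
  S_0^{−1} = 12^{−1} = 12 (mod 13), so α_err = 8·12 = 96 ≡ 5 = α_3. Error position i = 3.
  Consistency check: S_2/S_1 = 1·5 = 5 ≡ 5 = α_err ✓ (single-error assumption holds).
Step 4: error magnitude e = S_0/v_3 = S_0·∏_{j≠3}(α_3 − α_j) = 12·10 = 120 ≡ 3 (mod 13).
Step 5: correct position 3: c_3 = r_3 − e = 0 − 3 ≡ 10 (mod 13). Hence c = [9, 1, 10, 5, 8].
  Check: interpolating c through the α_i gives m(x) = 6 + 6·x (degree < 2) with m(α_i) = c_i for every i, so c is indeed a codeword.


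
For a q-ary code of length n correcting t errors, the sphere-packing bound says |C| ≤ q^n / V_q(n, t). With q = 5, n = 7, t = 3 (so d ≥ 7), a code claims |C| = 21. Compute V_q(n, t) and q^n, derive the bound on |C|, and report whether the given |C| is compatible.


V_q(n, t) = 2605, q^n = 78125, Hamming bound = 29, |C| = 21 ≤ bound (satisfied).

Step 1: Compute V_q(n, t) = Σ_{j=0}^3 C(n, j) (q−1)^j.
  j = 0: C(7,0)·(4)^0 = 1·1 = 1.
  j = 1: C(7,1)·(4)^1 = 7·4 = 28.
  j = 2: C(7,2)·(4)^2 = 21·16 = 336.
  j = 3: C(7,3)·(4)^3 = 35·64 = 2240.
  V_q(n, t) = 1 + 28 + 336 + 2240 = 2605.
Step 2: q^n = 5^7 = 78125.
Step 3: Hamming bound ⌊q^n / V_q(n,t)⌋ = ⌊78125/2605⌋ = 29.
Step 4: Compare |C| = 21 to 29: satisfied.
The claimed |C| lies below the Hamming bound.


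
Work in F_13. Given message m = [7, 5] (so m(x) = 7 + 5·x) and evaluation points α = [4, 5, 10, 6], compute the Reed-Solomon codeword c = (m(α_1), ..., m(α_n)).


c = [1, 6, 5, 11]

Message polynomial: m(x) = 7 + 5·x (mod 13).
For each evaluation point α_i, compute m(α_i) mod 13:
  α_1 = 4: Horner steps 5 → 1, so m(4) = 1.
  α_2 = 5: Horner steps 5 → 6, so m(5) = 6.
  α_3 = 10: Horner steps 5 → 5, so m(10) = 5.
  α_4 = 6: Horner steps 5 → 11, so m(6) = 11.
Codeword c = [1, 6, 5, 11] ∈ F_13^4.


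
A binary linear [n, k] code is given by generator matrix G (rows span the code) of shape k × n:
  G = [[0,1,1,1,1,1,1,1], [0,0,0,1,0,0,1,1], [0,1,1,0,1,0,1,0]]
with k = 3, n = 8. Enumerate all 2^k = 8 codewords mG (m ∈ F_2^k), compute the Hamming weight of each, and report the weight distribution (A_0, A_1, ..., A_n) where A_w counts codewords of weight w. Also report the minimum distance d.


Weight distribution: A_0 = 1, A_2 = 1, A_3 = 2, A_4 = 2, A_5 = 1, A_7 = 1. Minimum distance d = 2.

Enumerate all 2^3 = 8 messages m ∈ F_2^3.
For each, compute codeword c = mG in F_2^8, then tally its weight.
  m = 000 → c = 00000000, weight = 0.
  m = 100 → c = 01111111, weight = 7.
  m = 010 → c = 00010011, weight = 3.
  m = 110 → c = 01101100, weight = 4.
  m = 001 → c = 01101010, weight = 4.
  m = 101 → c = 00010101, weight = 3.
  m = 011 → c = 01111001, weight = 5.
  m = 111 → c = 00000110, weight = 2.
Tally weights:
  weight 0: 1 codewords.
  weight 2: 1 codewords.
  weight 3: 2 codewords.
  weight 4: 2 codewords.
  weight 5: 1 codewords.
  weight 7: 1 codewords.
Minimum distance d = smallest w > 0 with A_w > 0 = 2.
Sanity: Σ A_w = 8 = 2^3 = 8 ✓.


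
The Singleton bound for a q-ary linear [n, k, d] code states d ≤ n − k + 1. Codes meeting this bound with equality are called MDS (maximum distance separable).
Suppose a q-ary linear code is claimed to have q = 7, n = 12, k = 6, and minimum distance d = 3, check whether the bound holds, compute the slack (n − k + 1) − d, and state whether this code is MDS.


Singleton RHS = n − k + 1 = 7, slack = 4, bound satisfied, not MDS.

Singleton bound: d ≤ n − k + 1.
Here n = 12, k = 6, so n − k + 1 = 7.
Given d = 3, check d ≤ 7: YES.
Slack = (n − k + 1) − d = 4.
The code is NOT MDS (slack = 4 > 0).
Description: the claimed parameters are [12, 6, 3]_7; such a code would be non-MDS.


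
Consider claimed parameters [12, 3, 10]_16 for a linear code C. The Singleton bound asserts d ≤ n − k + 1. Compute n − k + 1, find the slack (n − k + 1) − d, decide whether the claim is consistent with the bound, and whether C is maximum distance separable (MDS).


Singleton RHS = n − k + 1 = 10, slack = 0, bound satisfied, MDS.

Singleton bound: d ≤ n − k + 1.
Here n = 12, k = 3, so n − k + 1 = 10.
Given d = 10, check d ≤ 10: YES.
Slack = (n − k + 1) − d = 0.
The code is MDS (slack = 0).
Description: the claimed parameters are [12, 3, 10]_16; such a code would be MDS (meets Singleton bound).


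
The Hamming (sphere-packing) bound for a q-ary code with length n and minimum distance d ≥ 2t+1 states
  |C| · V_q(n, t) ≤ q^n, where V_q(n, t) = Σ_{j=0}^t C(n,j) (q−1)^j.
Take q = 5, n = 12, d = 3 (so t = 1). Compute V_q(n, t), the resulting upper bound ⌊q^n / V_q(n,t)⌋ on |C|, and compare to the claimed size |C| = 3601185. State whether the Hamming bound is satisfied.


V_q(n, t) = 49, q^n = 244140625, Hamming bound = 4982461, |C| = 3601185 ≤ bound (satisfied).

Step 1: Compute V_q(n, t) = Σ_{j=0}^1 C(n, j) (q−1)^j.
  j = 0: C(12,0)·(4)^0 = 1·1 = 1.
  j = 1: C(12,1)·(4)^1 = 12·4 = 48.
  V_q(n, t) = 1 + 48 = 49.
Step 2: q^n = 5^12 = 244140625.
Step 3: Hamming bound ⌊q^n / V_q(n,t)⌋ = ⌊244140625/49⌋ = 4982461.
Step 4: Compare |C| = 3601185 to 4982461: satisfied.
The claimed |C| lies below the Hamming bound.


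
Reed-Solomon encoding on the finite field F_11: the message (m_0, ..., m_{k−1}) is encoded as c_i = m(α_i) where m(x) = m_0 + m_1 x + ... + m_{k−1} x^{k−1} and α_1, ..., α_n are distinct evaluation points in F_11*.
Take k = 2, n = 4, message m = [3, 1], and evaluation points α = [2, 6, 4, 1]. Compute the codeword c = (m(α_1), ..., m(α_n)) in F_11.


c = [5, 9, 7, 4]

Message polynomial: m(x) = 3 + 1·x (mod 11).
For each evaluation point α_i, compute m(α_i) mod 11:
  α_1 = 2: Horner steps 1 → 5, so m(2) = 5.
  α_2 = 6: Horner steps 1 → 9, so m(6) = 9.
  α_3 = 4: Horner steps 1 → 7, so m(4) = 7.
  α_4 = 1: Horner steps 1 → 4, so m(1) = 4.
Codeword c = [5, 9, 7, 4] ∈ F_11^4.


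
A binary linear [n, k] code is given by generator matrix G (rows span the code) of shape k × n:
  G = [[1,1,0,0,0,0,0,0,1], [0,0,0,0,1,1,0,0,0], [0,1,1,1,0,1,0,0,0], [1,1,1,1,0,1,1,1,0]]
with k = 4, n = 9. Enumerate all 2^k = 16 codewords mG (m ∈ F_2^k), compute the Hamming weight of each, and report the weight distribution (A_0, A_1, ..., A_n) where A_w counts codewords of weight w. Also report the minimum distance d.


Weight distribution: A_0 = 1, A_2 = 1, A_3 = 2, A_4 = 3, A_5 = 4, A_6 = 3, A_7 = 2. Minimum distance d = 2.

Enumerate all 2^4 = 16 messages m ∈ F_2^4.
For each, compute codeword c = mG in F_2^9, then tally its weight.
  m = 0000 → c = 000000000, weight = 0.
  m = 1000 → c = 110000001, weight = 3.
  m = 0100 → c = 000011000, weight = 2.
  m = 1100 → c = 110011001, weight = 5.
  m = 0010 → c = 011101000, weight = 4.
  m = 1010 → c = 101101001, weight = 5.
  m = 0110 → c = 011110000, weight = 4.
  m = 1110 → c = 101110001, weight = 5.
  m = 0001 → c = 111101110, weight = 7.
  m = 1001 → c = 001101111, weight = 6.
  m = 0101 → c = 111110110, weight = 7.
  m = 1101 → c = 001110111, weight = 6.
  m = 0011 → c = 100000110, weight = 3.
  m = 1011 → c = 010000111, weight = 4.
  m = 0111 → c = 100011110, weight = 5.
  m = 1111 → c = 010011111, weight = 6.
Tally weights:
  weight 0: 1 codewords.
  weight 2: 1 codewords.
  weight 3: 2 codewords.
  weight 4: 3 codewords.
  weight 5: 4 codewords.
  weight 6: 3 codewords.
  weight 7: 2 codewords.
Minimum distance d = smallest w > 0 with A_w > 0 = 2.
Sanity: Σ A_w = 16 = 2^4 = 16 ✓.


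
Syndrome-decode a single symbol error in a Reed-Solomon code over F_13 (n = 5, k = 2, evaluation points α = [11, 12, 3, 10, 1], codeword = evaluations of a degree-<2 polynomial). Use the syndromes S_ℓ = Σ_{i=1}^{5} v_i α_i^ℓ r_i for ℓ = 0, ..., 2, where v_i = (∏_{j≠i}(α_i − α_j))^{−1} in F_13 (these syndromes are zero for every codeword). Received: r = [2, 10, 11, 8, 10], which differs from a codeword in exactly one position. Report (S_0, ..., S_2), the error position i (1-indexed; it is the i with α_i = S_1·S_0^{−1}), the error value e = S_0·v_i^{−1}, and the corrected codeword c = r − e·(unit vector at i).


S = (9, 4, 9), error at position 2, error magnitude e = 1, c = [2, 9, 11, 8, 10].

Step 1: column multipliers v_i = (∏_{j≠i}(α_i − α_j))^{−1} mod 13.
  i = 1 (α = 11): (11−12)(11−3)(11−10)(11−1) = (−1)·8·1·10 = −80 ≡ 11, so v_1 = 11^{−1} = 6 (mod 13).
  i = 2 (α = 12): (12−11)(12−3)(12−10)(12−1) = 1·9·2·11 = 198 ≡ 3, so v_2 = 3^{−1} = 9 (mod 13).
  i = 3 (α = 3): (3−11)(3−12)(3−10)(3−1) = (−8)·(−9)·(−7)·2 = −1008 ≡ 6, so v_3 = 6^{−1} = 11 (mod 13).
  i = 4 (α = 10): (10−11)(10−12)(10−3)(10−1) = (−1)·(−2)·7·9 = 126 ≡ 9, so v_4 = 9^{−1} = 3 (mod 13).
  i = 5 (α = 1): (1−11)(1−12)(1−3)(1−10) = (−10)·(−11)·(−2)·(−9) = 1980 ≡ 4, so v_5 = 4^{−1} = 10 (mod 13).
  v = [6, 9, 11, 3, 10].
Step 2: syndromes of r = [2, 10, 11, 8, 10] (all sums mod 13).
  S_0 = Σ v_i r_i = 6·2 + 9·10 + 11·11 + 3·8 + 10·10 = 347 ≡ 9.
  S_1 = Σ v_i α_i r_i = 6·11·2 + 9·12·10 + 11·3·11 + 3·10·8 + 10·1·10 = 1915 ≡ 4.
  α_i^2 mod 13 = [4, 1, 9, 9, 1].
  S_2 = Σ v_i α_i^2 r_i = 6·4·2 + 9·1·10 + 11·9·11 + 3·9·8 + 10·1·10 = 1543 ≡ 9.
  S = (9, 4, 9) ≠ 0, so r is not a codeword (an error is present).
Step 3: locate the error. For a single error e at position i, S_ℓ = v_i·e·α_i^ℓ, so α_err = S_1/S_0.
  S_0^{−1} = 9^{−1} = 3 (mod 13), so α_err = 4·3 = 12 ≡ 12 = α_2. Error position i = 2.
  Consistency check: S_2/S_1 = 9·10 = 90 ≡ 12 = α_err ✓ (single-error assumption holds).
Step 4: error magnitude e = S_0/v_2 = S_0·∏_{j≠2}(α_2 − α_j) = 9·3 = 27 ≡ 1 (mod 13).
Step 5: correct position 2: c_2 = r_2 − e = 10 − 1 ≡ 9 (mod 13). Hence c = [2, 9, 11, 8, 10].
  Check: interpolating c through the α_i gives m(x) = 3 + 7·x (degree < 2) with m(α_i) = c_i for every i, so c is indeed a codeword.


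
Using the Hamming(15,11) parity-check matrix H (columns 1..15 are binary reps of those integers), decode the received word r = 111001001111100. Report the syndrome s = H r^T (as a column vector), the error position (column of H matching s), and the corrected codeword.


s = (1, 1, 1, 1)^T, error position = 15, corrected codeword c = 111001001111101

Compute s = H r^T mod 2 one row at a time:
  s_1 = 0 + 1 + 1 + 1 + 1 + 1 + 0 + 0 = 5 ≡ 1 (mod 2).
  s_2 = 0 + 0 + 1 + 0 + 1 + 1 + 0 + 0 = 3 ≡ 1 (mod 2).
  s_3 = 1 + 1 + 1 + 0 + 1 + 1 + 0 + 0 = 5 ≡ 1 (mod 2).
  s_4 = 1 + 1 + 0 + 0 + 1 + 1 + 1 + 0 = 5 ≡ 1 (mod 2).
s = (1, 1, 1, 1)^T — this equals column 15 of H (binary 1111), so error is at position 15.
Correct: flip bit 15 of r = 111001001111100 to get c = 111001001111101.


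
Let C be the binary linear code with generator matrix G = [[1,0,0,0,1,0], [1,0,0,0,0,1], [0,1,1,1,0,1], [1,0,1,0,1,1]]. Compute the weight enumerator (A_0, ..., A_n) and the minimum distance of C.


Weight distribution: A_0 = 1, A_2 = 7, A_4 = 7, A_6 = 1. Minimum distance d = 2.

Enumerate all 2^4 = 16 messages m ∈ F_2^4.
For each, compute codeword c = mG in F_2^6, then tally its weight.
  m = 0000 → c = 000000, weight = 0.
  m = 1000 → c = 100010, weight = 2.
  m = 0100 → c = 100001, weight = 2.
  m = 1100 → c = 000011, weight = 2.
  m = 0010 → c = 011101, weight = 4.
  m = 1010 → c = 111111, weight = 6.
  m = 0110 → c = 111100, weight = 4.
  m = 1110 → c = 011110, weight = 4.
  m = 0001 → c = 101011, weight = 4.
  m = 1001 → c = 001001, weight = 2.
  m = 0101 → c = 001010, weight = 2.
  m = 1101 → c = 101000, weight = 2.
  m = 0011 → c = 110110, weight = 4.
  m = 1011 → c = 010100, weight = 2.
  m = 0111 → c = 010111, weight = 4.
  m = 1111 → c = 110101, weight = 4.
Tally weights:
  weight 0: 1 codewords.
  weight 2: 7 codewords.
  weight 4: 7 codewords.
  weight 6: 1 codewords.
Minimum distance d = smallest w > 0 with A_w > 0 = 2.
Sanity: Σ A_w = 16 = 2^4 = 16 ✓.


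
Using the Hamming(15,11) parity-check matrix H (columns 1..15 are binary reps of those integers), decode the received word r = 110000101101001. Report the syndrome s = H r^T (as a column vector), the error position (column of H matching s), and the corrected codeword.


s = (0, 1, 0, 0)^T, error position = 4, corrected codeword c = 110100101101001

Compute s = H r^T mod 2 one row at a time:
  s_1 = 0 + 1 + 1 + 0 + 1 + 0 + 0 + 1 = 4 ≡ 0 (mod 2).
  s_2 = 0 + 0 + 0 + 1 + 1 + 0 + 0 + 1 = 3 ≡ 1 (mod 2).
  s_3 = 1 + 0 + 0 + 1 + 1 + 0 + 0 + 1 = 4 ≡ 0 (mod 2).
  s_4 = 1 + 0 + 0 + 1 + 1 + 0 + 0 + 1 = 4 ≡ 0 (mod 2).
s = (0, 1, 0, 0)^T — this equals column 4 of H (binary 0100), so error is at position 4.
Correct: flip bit 4 of r = 110000101101001 to get c = 110100101101001.


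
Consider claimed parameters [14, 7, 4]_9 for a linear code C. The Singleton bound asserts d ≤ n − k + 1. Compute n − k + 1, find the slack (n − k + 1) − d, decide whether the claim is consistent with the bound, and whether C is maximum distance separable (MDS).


Singleton RHS = n − k + 1 = 8, slack = 4, bound satisfied, not MDS.

Singleton bound: d ≤ n − k + 1.
Here n = 14, k = 7, so n − k + 1 = 8.
Given d = 4, check d ≤ 8: YES.
Slack = (n − k + 1) − d = 4.
The code is NOT MDS (slack = 4 > 0).
Description: the claimed parameters are [14, 7, 4]_9; such a code would be non-MDS.


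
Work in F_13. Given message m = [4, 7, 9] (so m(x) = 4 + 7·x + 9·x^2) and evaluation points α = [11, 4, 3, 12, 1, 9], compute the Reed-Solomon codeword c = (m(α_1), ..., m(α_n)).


c = [0, 7, 2, 6, 7, 3]

Message polynomial: m(x) = 4 + 7·x + 9·x^2 (mod 13).
For each evaluation point α_i, compute m(α_i) mod 13:
  α_1 = 11: Horner steps 9 → 2 → 0, so m(11) = 0.
  α_2 = 4: Horner steps 9 → 4 → 7, so m(4) = 7.
  α_3 = 3: Horner steps 9 → 8 → 2, so m(3) = 2.
  α_4 = 12: Horner steps 9 → 11 → 6, so m(12) = 6.
  α_5 = 1: Horner steps 9 → 3 → 7, so m(1) = 7.
  α_6 = 9: Horner steps 9 → 10 → 3, so m(9) = 3.
Codeword c = [0, 7, 2, 6, 7, 3] ∈ F_13^6.


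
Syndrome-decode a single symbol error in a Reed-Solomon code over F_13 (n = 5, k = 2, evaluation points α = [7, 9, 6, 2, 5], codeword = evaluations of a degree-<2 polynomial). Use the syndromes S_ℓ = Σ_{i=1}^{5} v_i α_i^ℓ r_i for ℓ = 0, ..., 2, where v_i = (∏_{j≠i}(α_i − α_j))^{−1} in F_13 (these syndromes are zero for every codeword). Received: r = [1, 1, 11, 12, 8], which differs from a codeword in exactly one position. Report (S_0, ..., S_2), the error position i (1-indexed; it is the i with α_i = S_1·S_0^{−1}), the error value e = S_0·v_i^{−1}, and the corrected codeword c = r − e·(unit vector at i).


S = (6, 2, 5), error at position 2, error magnitude e = 7, c = [1, 7, 11, 12, 8].

Step 1: column multipliers v_i = (∏_{j≠i}(α_i − α_j))^{−1} mod 13.
  i = 1 (α = 7): (7−9)(7−6)(7−2)(7−5) = (−2)·1·5·2 = −20 ≡ 6, so v_1 = 6^{−1} = 11 (mod 13).
  i = 2 (α = 9): (9−7)(9−6)(9−2)(9−5) = 2·3·7·4 = 168 ≡ 12, so v_2 = 12^{−1} = 12 (mod 13).
  i = 3 (α = 6): (6−7)(6−9)(6−2)(6−5) = (−1)·(−3)·4·1 = 12 ≡ 12, so v_3 = 12^{−1} = 12 (mod 13).
  i = 4 (α = 2): (2−7)(2−9)(2−6)(2−5) = (−5)·(−7)·(−4)·(−3) = 420 ≡ 4, so v_4 = 4^{−1} = 10 (mod 13).
  i = 5 (α = 5): (5−7)(5−9)(5−6)(5−2) = (−2)·(−4)·(−1)·3 = −24 ≡ 2, so v_5 = 2^{−1} = 7 (mod 13).
  v = [11, 12, 12, 10, 7].
Step 2: syndromes of r = [1, 1, 11, 12, 8] (all sums mod 13).
  S_0 = Σ v_i r_i = 11·1 + 12·1 + 12·11 + 10·12 + 7·8 = 331 ≡ 6.
  S_1 = Σ v_i α_i r_i = 11·7·1 + 12·9·1 + 12·6·11 + 10·2·12 + 7·5·8 = 1497 ≡ 2.
  α_i^2 mod 13 = [10, 3, 10, 4, 12].
  S_2 = Σ v_i α_i^2 r_i = 11·10·1 + 12·3·1 + 12·10·11 + 10·4·12 + 7·12·8 = 2618 ≡ 5.
  S = (6, 2, 5) ≠ 0, so r is not a codeword (an error is present).
Step 3: locate the error. For a single error e at position i, S_ℓ = v_i·e·α_i^ℓ, so α_err = S_1/S_0.
  S_0^{−1} = 6^{−1} = 11 (mod 13), so α_err = 2·11 = 22 ≡ 9 = α_2. Error position i = 2.
  Consistency check: S_2/S_1 = 5·7 = 35 ≡ 9 = α_err ✓ (single-error assumption holds).
Step 4: error magnitude e = S_0/v_2 = S_0·∏_{j≠2}(α_2 − α_j) = 6·12 = 72 ≡ 7 (mod 13).
Step 5: correct position 2: c_2 = r_2 − e = 1 − 7 ≡ 7 (mod 13). Hence c = [1, 7, 11, 12, 8].
  Check: interpolating c through the α_i gives m(x) = 6 + 3·x (degree < 2) with m(α_i) = c_i for every i, so c is indeed a codeword.


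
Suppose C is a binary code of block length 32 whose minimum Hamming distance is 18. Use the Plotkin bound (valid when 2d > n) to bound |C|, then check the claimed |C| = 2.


Plotkin bound M ≤ 8; given |C| = 2 ≤ bound (satisfied).

Check applicability: 2d = 36, n = 32.
2d − n = 4 > 0, so Plotkin applies.
Compute d/(2d−n) = 18/4 ≈ 4.5000.
⌊d/(2d−n)⌋ = 4.
Plotkin bound: M ≤ 2·4 = 8.
Given |C| = 2, check: satisfied.
This |C| is below the Plotkin bound.


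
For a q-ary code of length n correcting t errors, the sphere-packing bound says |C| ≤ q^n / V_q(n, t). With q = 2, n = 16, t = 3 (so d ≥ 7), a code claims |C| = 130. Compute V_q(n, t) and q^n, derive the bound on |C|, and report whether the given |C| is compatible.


V_q(n, t) = 697, q^n = 65536, Hamming bound = 94, |C| = 130 > bound (violated).

Step 1: Compute V_q(n, t) = Σ_{j=0}^3 C(n, j) (q−1)^j.
  j = 0: C(16,0)·(1)^0 = 1·1 = 1.
  j = 1: C(16,1)·(1)^1 = 16·1 = 16.
  j = 2: C(16,2)·(1)^2 = 120·1 = 120.
  j = 3: C(16,3)·(1)^3 = 560·1 = 560.
  V_q(n, t) = 1 + 16 + 120 + 560 = 697.
Step 2: q^n = 2^16 = 65536.
Step 3: Hamming bound ⌊q^n / V_q(n,t)⌋ = ⌊65536/697⌋ = 94.
Step 4: Compare |C| = 130 to 94: violated.
The claimed |C| lies above the Hamming bound, so no 2-ary code of length 16 with d ≥ 7 can have 130 codewords.


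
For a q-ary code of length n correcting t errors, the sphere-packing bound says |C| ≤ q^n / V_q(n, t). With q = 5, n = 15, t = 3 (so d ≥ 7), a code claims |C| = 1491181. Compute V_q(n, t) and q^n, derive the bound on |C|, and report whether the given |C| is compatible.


V_q(n, t) = 30861, q^n = 30517578125, Hamming bound = 988871, |C| = 1491181 > bound (violated).

Step 1: Compute V_q(n, t) = Σ_{j=0}^3 C(n, j) (q−1)^j.
  j = 0: C(15,0)·(4)^0 = 1·1 = 1.
  j = 1: C(15,1)·(4)^1 = 15·4 = 60.
  j = 2: C(15,2)·(4)^2 = 105·16 = 1680.
  j = 3: C(15,3)·(4)^3 = 455·64 = 29120.
  V_q(n, t) = 1 + 60 + 1680 + 29120 = 30861.
Step 2: q^n = 5^15 = 30517578125.
Step 3: Hamming bound ⌊q^n / V_q(n,t)⌋ = ⌊30517578125/30861⌋ = 988871.
Step 4: Compare |C| = 1491181 to 988871: violated.
The claimed |C| lies above the Hamming bound, so no 5-ary code of length 15 with d ≥ 7 can have 1491181 codewords.


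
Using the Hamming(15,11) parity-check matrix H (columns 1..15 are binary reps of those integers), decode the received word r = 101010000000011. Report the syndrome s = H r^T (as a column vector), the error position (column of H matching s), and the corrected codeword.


s = (0, 1, 1, 0)^T, error position = 6, corrected codeword c = 101011000000011

Compute s = H r^T mod 2 one row at a time:
  s_1 = 0 + 0 + 0 + 0 + 0 + 0 + 1 + 1 = 2 ≡ 0 (mod 2).
  s_2 = 0 + 1 + 0 + 0 + 0 + 0 + 1 + 1 = 3 ≡ 1 (mod 2).
  s_3 = 0 + 1 + 0 + 0 + 0 + 0 + 1 + 1 = 3 ≡ 1 (mod 2).
  s_4 = 1 + 1 + 1 + 0 + 0 + 0 + 0 + 1 = 4 ≡ 0 (mod 2).
s = (0, 1, 1, 0)^T — this equals column 6 of H (binary 0110), so error is at position 6.
Correct: flip bit 6 of r = 101010000000011 to get c = 101011000000011.


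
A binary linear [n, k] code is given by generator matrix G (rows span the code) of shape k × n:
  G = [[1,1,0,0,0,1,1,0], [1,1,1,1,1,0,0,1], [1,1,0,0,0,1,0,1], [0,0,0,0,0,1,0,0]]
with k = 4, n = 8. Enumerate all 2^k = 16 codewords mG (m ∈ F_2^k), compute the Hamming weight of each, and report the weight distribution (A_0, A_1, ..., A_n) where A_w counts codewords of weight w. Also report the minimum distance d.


Weight distribution: A_0 = 1, A_1 = 1, A_2 = 1, A_3 = 4, A_4 = 3, A_5 = 1, A_6 = 3, A_7 = 2. Minimum distance d = 1.

Enumerate all 2^4 = 16 messages m ∈ F_2^4.
For each, compute codeword c = mG in F_2^8, then tally its weight.
  m = 0000 → c = 00000000, weight = 0.
  m = 1000 → c = 11000110, weight = 4.
  m = 0100 → c = 11111001, weight = 6.
  m = 1100 → c = 00111111, weight = 6.
  m = 0010 → c = 11000101, weight = 4.
  m = 1010 → c = 00000011, weight = 2.
  m = 0110 → c = 00111100, weight = 4.
  m = 1110 → c = 11111010, weight = 6.
  m = 0001 → c = 00000100, weight = 1.
  m = 1001 → c = 11000010, weight = 3.
  m = 0101 → c = 11111101, weight = 7.
  m = 1101 → c = 00111011, weight = 5.
  m = 0011 → c = 11000001, weight = 3.
  m = 1011 → c = 00000111, weight = 3.
  m = 0111 → c = 00111000, weight = 3.
  m = 1111 → c = 11111110, weight = 7.
Tally weights:
  weight 0: 1 codewords.
  weight 1: 1 codewords.
  weight 2: 1 codewords.
  weight 3: 4 codewords.
  weight 4: 3 codewords.
  weight 5: 1 codewords.
  weight 6: 3 codewords.
  weight 7: 2 codewords.
Minimum distance d = smallest w > 0 with A_w > 0 = 1.
Sanity: Σ A_w = 16 = 2^4 = 16 ✓.


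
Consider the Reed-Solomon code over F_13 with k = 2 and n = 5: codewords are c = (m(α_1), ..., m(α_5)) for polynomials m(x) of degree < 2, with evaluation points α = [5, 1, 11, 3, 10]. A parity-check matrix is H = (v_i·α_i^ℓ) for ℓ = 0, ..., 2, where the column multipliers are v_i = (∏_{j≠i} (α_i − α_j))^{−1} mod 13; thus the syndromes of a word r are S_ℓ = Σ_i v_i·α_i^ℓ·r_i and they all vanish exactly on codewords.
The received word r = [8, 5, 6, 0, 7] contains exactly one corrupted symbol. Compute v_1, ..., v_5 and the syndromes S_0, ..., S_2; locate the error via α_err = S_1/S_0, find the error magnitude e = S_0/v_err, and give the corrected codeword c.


S = (7, 5, 11), error at position 5, error magnitude e = 5, c = [8, 5, 6, 0, 2].

Step 1: column multipliers v_i = (∏_{j≠i}(α_i − α_j))^{−1} mod 13.
  i = 1 (α = 5): (5−1)(5−11)(5−3)(5−10) = 4·(−6)·2·(−5) = 240 ≡ 6, so v_1 = 6^{−1} = 11 (mod 13).
  i = 2 (α = 1): (1−5)(1−11)(1−3)(1−10) = (−4)·(−10)·(−2)·(−9) = 720 ≡ 5, so v_2 = 5^{−1} = 8 (mod 13).
  i = 3 (α = 11): (11−5)(11−1)(11−3)(11−10) = 6·10·8·1 = 480 ≡ 12, so v_3 = 12^{−1} = 12 (mod 13).
  i = 4 (α = 3): (3−5)(3−1)(3−11)(3−10) = (−2)·2·(−8)·(−7) = −224 ≡ 10, so v_4 = 10^{−1} = 4 (mod 13).
  i = 5 (α = 10): (10−5)(10−1)(10−11)(10−3) = 5·9·(−1)·7 = −315 ≡ 10, so v_5 = 10^{−1} = 4 (mod 13).
  v = [11, 8, 12, 4, 4].
Step 2: syndromes of r = [8, 5, 6, 0, 7] (all sums mod 13).
  S_0 = Σ v_i r_i = 11·8 + 8·5 + 12·6 + 4·0 + 4·7 = 228 ≡ 7.
  S_1 = Σ v_i α_i r_i = 11·5·8 + 8·1·5 + 12·11·6 + 4·3·0 + 4·10·7 = 1552 ≡ 5.
  α_i^2 mod 13 = [12, 1, 4, 9, 9].
  S_2 = Σ v_i α_i^2 r_i = 11·12·8 + 8·1·5 + 12·4·6 + 4·9·0 + 4·9·7 = 1636 ≡ 11.
  S = (7, 5, 11) ≠ 0, so r is not a codeword (an error is present).
Step 3: locate the error. For a single error e at position i, S_ℓ = v_i·e·α_i^ℓ, so α_err = S_1/S_0.
  S_0^{−1} = 7^{−1} = 2 (mod 13), so α_err = 5·2 = 10 ≡ 10 = α_5. Error position i = 5.
  Consistency check: S_2/S_1 = 11·8 = 88 ≡ 10 = α_err ✓ (single-error assumption holds).
Step 4: error magnitude e = S_0/v_5 = S_0·∏_{j≠5}(α_5 − α_j) = 7·10 = 70 ≡ 5 (mod 13).
Step 5: correct position 5: c_5 = r_5 − e = 7 − 5 ≡ 2 (mod 13). Hence c = [8, 5, 6, 0, 2].
  Check: interpolating c through the α_i gives m(x) = 1 + 4·x (degree < 2) with m(α_i) = c_i for every i, so c is indeed a codeword.


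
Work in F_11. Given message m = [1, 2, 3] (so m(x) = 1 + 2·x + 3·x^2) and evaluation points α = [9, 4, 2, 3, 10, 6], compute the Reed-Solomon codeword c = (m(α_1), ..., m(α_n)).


c = [9, 2, 6, 1, 2, 0]

Message polynomial: m(x) = 1 + 2·x + 3·x^2 (mod 11).
For each evaluation point α_i, compute m(α_i) mod 11:
  α_1 = 9: Horner steps 3 → 7 → 9, so m(9) = 9.
  α_2 = 4: Horner steps 3 → 3 → 2, so m(4) = 2.
  α_3 = 2: Horner steps 3 → 8 → 6, so m(2) = 6.
  α_4 = 3: Horner steps 3 → 0 → 1, so m(3) = 1.
  α_5 = 10: Horner steps 3 → 10 → 2, so m(10) = 2.
  α_6 = 6: Horner steps 3 → 9 → 0, so m(6) = 0.
Codeword c = [9, 2, 6, 1, 2, 0] ∈ F_11^6.


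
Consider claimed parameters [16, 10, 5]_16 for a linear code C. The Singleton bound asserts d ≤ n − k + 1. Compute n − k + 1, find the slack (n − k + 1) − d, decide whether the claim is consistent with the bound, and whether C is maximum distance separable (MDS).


Singleton RHS = n − k + 1 = 7, slack = 2, bound satisfied, not MDS.

Singleton bound: d ≤ n − k + 1.
Here n = 16, k = 10, so n − k + 1 = 7.
Given d = 5, check d ≤ 7: YES.
Slack = (n − k + 1) − d = 2.
The code is NOT MDS (slack = 2 > 0).
Description: the claimed parameters are [16, 10, 5]_16; such a code would be non-MDS.


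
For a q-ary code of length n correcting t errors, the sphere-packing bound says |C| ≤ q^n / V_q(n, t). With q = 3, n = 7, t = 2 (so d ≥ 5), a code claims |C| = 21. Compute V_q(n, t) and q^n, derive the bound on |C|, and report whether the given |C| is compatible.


V_q(n, t) = 99, q^n = 2187, Hamming bound = 22, |C| = 21 ≤ bound (satisfied).

Step 1: Compute V_q(n, t) = Σ_{j=0}^2 C(n, j) (q−1)^j.
  j = 0: C(7,0)·(2)^0 = 1·1 = 1.
  j = 1: C(7,1)·(2)^1 = 7·2 = 14.
  j = 2: C(7,2)·(2)^2 = 21·4 = 84.
  V_q(n, t) = 1 + 14 + 84 = 99.
Step 2: q^n = 3^7 = 2187.
Step 3: Hamming bound ⌊q^n / V_q(n,t)⌋ = ⌊2187/99⌋ = 22.
Step 4: Compare |C| = 21 to 22: satisfied.
The claimed |C| lies below the Hamming bound.


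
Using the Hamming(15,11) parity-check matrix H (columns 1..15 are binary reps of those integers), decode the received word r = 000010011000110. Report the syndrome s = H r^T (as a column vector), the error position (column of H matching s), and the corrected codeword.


s = (0, 1, 1, 1)^T, error position = 7, corrected codeword c = 000010111000110

Compute s = H r^T mod 2 one row at a time:
  s_1 = 1 + 1 + 0 + 0 + 0 + 1 + 1 + 0 = 4 ≡ 0 (mod 2).
  s_2 = 0 + 1 + 0 + 0 + 0 + 1 + 1 + 0 = 3 ≡ 1 (mod 2).
  s_3 = 0 + 0 + 0 + 0 + 0 + 0 + 1 + 0 = 1 ≡ 1 (mod 2).
  s_4 = 0 + 0 + 1 + 0 + 1 + 0 + 1 + 0 = 3 ≡ 1 (mod 2).
s = (0, 1, 1, 1)^T — this equals column 7 of H (binary 0111), so error is at position 7.
Correct: flip bit 7 of r = 000010011000110 to get c = 000010111000110.


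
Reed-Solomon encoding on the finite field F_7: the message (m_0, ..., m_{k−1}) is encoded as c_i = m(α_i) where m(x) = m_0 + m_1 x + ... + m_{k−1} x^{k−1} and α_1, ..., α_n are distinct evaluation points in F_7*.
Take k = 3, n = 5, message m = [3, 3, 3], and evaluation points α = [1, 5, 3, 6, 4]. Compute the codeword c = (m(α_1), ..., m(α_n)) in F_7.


c = [2, 2, 4, 3, 0]

Message polynomial: m(x) = 3 + 3·x + 3·x^2 (mod 7).
For each evaluation point α_i, compute m(α_i) mod 7:
  α_1 = 1: Horner steps 3 → 6 → 2, so m(1) = 2.
  α_2 = 5: Horner steps 3 → 4 → 2, so m(5) = 2.
  α_3 = 3: Horner steps 3 → 5 → 4, so m(3) = 4.
  α_4 = 6: Horner steps 3 → 0 → 3, so m(6) = 3.
  α_5 = 4: Horner steps 3 → 1 → 0, so m(4) = 0.
Codeword c = [2, 2, 4, 3, 0] ∈ F_7^5.


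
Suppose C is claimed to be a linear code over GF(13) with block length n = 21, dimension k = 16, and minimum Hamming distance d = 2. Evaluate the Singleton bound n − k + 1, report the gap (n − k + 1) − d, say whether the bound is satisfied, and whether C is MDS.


Singleton RHS = n − k + 1 = 6, slack = 4, bound satisfied, not MDS.

Singleton bound: d ≤ n − k + 1.
Here n = 21, k = 16, so n − k + 1 = 6.
Given d = 2, check d ≤ 6: YES.
Slack = (n − k + 1) − d = 4.
The code is NOT MDS (slack = 4 > 0).
Description: the claimed parameters are [21, 16, 2]_13; such a code would be non-MDS.


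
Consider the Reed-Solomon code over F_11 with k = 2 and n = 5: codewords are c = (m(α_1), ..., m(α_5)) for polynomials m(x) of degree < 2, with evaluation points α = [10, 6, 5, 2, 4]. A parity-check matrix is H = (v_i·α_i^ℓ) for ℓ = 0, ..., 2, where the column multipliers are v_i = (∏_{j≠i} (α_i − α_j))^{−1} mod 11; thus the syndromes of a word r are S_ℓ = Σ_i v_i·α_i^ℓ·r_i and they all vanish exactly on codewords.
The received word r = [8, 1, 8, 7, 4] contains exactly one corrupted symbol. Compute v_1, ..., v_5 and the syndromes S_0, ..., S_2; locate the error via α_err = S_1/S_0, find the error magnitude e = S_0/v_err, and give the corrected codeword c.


S = (8, 3, 8), error at position 1, error magnitude e = 2, c = [6, 1, 8, 7, 4].

Step 1: column multipliers v_i = (∏_{j≠i}(α_i − α_j))^{−1} mod 11.
  i = 1 (α = 10): (10−6)(10−5)(10−2)(10−4) = 4·5·8·6 = 960 ≡ 3, so v_1 = 3^{−1} = 4 (mod 11).
  i = 2 (α = 6): (6−10)(6−5)(6−2)(6−4) = (−4)·1·4·2 = −32 ≡ 1, so v_2 = 1^{−1} = 1 (mod 11).
  i = 3 (α = 5): (5−10)(5−6)(5−2)(5−4) = (−5)·(−1)·3·1 = 15 ≡ 4, so v_3 = 4^{−1} = 3 (mod 11).
  i = 4 (α = 2): (2−10)(2−6)(2−5)(2−4) = (−8)·(−4)·(−3)·(−2) = 192 ≡ 5, so v_4 = 5^{−1} = 9 (mod 11).
  i = 5 (α = 4): (4−10)(4−6)(4−5)(4−2) = (−6)·(−2)·(−1)·2 = −24 ≡ 9, so v_5 = 9^{−1} = 5 (mod 11).
  v = [4, 1, 3, 9, 5].
Step 2: syndromes of r = [8, 1, 8, 7, 4] (all sums mod 11).
  S_0 = Σ v_i r_i = 4·8 + 1·1 + 3·8 + 9·7 + 5·4 = 140 ≡ 8.
  S_1 = Σ v_i α_i r_i = 4·10·8 + 1·6·1 + 3·5·8 + 9·2·7 + 5·4·4 = 652 ≡ 3.
  α_i^2 mod 11 = [1, 3, 3, 4, 5].
  S_2 = Σ v_i α_i^2 r_i = 4·1·8 + 1·3·1 + 3·3·8 + 9·4·7 + 5·5·4 = 459 ≡ 8.
  S = (8, 3, 8) ≠ 0, so r is not a codeword (an error is present).
Step 3: locate the error. For a single error e at position i, S_ℓ = v_i·e·α_i^ℓ, so α_err = S_1/S_0.
  S_0^{−1} = 8^{−1} = 7 (mod 11), so α_err = 3·7 = 21 ≡ 10 = α_1. Error position i = 1.
  Consistency check: S_2/S_1 = 8·4 = 32 ≡ 10 = α_err ✓ (single-error assumption holds).
Step 4: error magnitude e = S_0/v_1 = S_0·∏_{j≠1}(α_1 − α_j) = 8·3 = 24 ≡ 2 (mod 11).
Step 5: correct position 1: c_1 = r_1 − e = 8 − 2 ≡ 6 (mod 11). Hence c = [6, 1, 8, 7, 4].
  Check: interpolating c through the α_i gives m(x) = 10 + 4·x (degree < 2) with m(α_i) = c_i for every i, so c is indeed a codeword.


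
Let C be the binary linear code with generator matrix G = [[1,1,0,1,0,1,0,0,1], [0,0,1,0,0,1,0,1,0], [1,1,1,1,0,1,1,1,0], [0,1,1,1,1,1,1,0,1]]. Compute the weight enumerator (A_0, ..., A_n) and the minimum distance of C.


Weight distribution: A_0 = 1, A_3 = 2, A_4 = 5, A_5 = 4, A_6 = 2, A_7 = 2. Minimum distance d = 3.

Enumerate all 2^4 = 16 messages m ∈ F_2^4.
For each, compute codeword c = mG in F_2^9, then tally its weight.
  m = 0000 → c = 000000000, weight = 0.
  m = 1000 → c = 110101001, weight = 5.
  m = 0100 → c = 001001010, weight = 3.
  m = 1100 → c = 111100011, weight = 6.
  m = 0010 → c = 111101110, weight = 7.
  m = 1010 → c = 001000111, weight = 4.
  m = 0110 → c = 110100100, weight = 4.
  m = 1110 → c = 000001101, weight = 3.
  m = 0001 → c = 011111101, weight = 7.
  m = 1001 → c = 101010100, weight = 4.
  m = 0101 → c = 010110111, weight = 6.
  m = 1101 → c = 100011110, weight = 5.
  m = 0011 → c = 100010011, weight = 4.
  m = 1011 → c = 010111010, weight = 5.
  m = 0111 → c = 101011001, weight = 5.
  m = 1111 → c = 011110000, weight = 4.
Tally weights:
  weight 0: 1 codewords.
  weight 3: 2 codewords.
  weight 4: 5 codewords.
  weight 5: 4 codewords.
  weight 6: 2 codewords.
  weight 7: 2 codewords.
Minimum distance d = smallest w > 0 with A_w > 0 = 3.
Sanity: Σ A_w = 16 = 2^4 = 16 ✓.


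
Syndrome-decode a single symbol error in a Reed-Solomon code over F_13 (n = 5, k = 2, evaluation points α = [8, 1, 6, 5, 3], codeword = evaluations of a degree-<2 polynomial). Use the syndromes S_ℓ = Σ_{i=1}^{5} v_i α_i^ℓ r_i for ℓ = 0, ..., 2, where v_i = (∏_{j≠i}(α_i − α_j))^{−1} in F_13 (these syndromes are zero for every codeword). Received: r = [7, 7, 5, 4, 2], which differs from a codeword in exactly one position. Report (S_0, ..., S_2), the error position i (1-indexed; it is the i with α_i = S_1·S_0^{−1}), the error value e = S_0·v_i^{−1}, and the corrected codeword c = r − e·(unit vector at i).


S = (1, 1, 1), error at position 2, error magnitude e = 7, c = [7, 0, 5, 4, 2].

Step 1: column multipliers v_i = (∏_{j≠i}(α_i − α_j))^{−1} mod 13.
  i = 1 (α = 8): (8−1)(8−6)(8−5)(8−3) = 7·2·3·5 = 210 ≡ 2, so v_1 = 2^{−1} = 7 (mod 13).
  i = 2 (α = 1): (1−8)(1−6)(1−5)(1−3) = (−7)·(−5)·(−4)·(−2) = 280 ≡ 7, so v_2 = 7^{−1} = 2 (mod 13).
  i = 3 (α = 6): (6−8)(6−1)(6−5)(6−3) = (−2)·5·1·3 = −30 ≡ 9, so v_3 = 9^{−1} = 3 (mod 13).
  i = 4 (α = 5): (5−8)(5−1)(5−6)(5−3) = (−3)·4·(−1)·2 = 24 ≡ 11, so v_4 = 11^{−1} = 6 (mod 13).
  i = 5 (α = 3): (3−8)(3−1)(3−6)(3−5) = (−5)·2·(−3)·(−2) = −60 ≡ 5, so v_5 = 5^{−1} = 8 (mod 13).
  v = [7, 2, 3, 6, 8].
Step 2: syndromes of r = [7, 7, 5, 4, 2] (all sums mod 13).
  S_0 = Σ v_i r_i = 7·7 + 2·7 + 3·5 + 6·4 + 8·2 = 118 ≡ 1.
  S_1 = Σ v_i α_i r_i = 7·8·7 + 2·1·7 + 3·6·5 + 6·5·4 + 8·3·2 = 664 ≡ 1.
  α_i^2 mod 13 = [12, 1, 10, 12, 9].
  S_2 = Σ v_i α_i^2 r_i = 7·12·7 + 2·1·7 + 3·10·5 + 6·12·4 + 8·9·2 = 1184 ≡ 1.
  S = (1, 1, 1) ≠ 0, so r is not a codeword (an error is present).
Step 3: locate the error. For a single error e at position i, S_ℓ = v_i·e·α_i^ℓ, so α_err = S_1/S_0.
  S_0^{−1} = 1^{−1} = 1 (mod 13), so α_err = 1·1 = 1 ≡ 1 = α_2. Error position i = 2.
  Consistency check: S_2/S_1 = 1·1 = 1 ≡ 1 = α_err ✓ (single-error assumption holds).
Step 4: error magnitude e = S_0/v_2 = S_0·∏_{j≠2}(α_2 − α_j) = 1·7 = 7 ≡ 7 (mod 13).
Step 5: correct position 2: c_2 = r_2 − e = 7 − 7 ≡ 0 (mod 13). Hence c = [7, 0, 5, 4, 2].
  Check: interpolating c through the α_i gives m(x) = 12 + 1·x (degree < 2) with m(α_i) = c_i for every i, so c is indeed a codeword.


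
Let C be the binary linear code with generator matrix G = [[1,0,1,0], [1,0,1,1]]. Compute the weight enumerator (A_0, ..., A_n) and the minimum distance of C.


Weight distribution: A_0 = 1, A_1 = 1, A_2 = 1, A_3 = 1. Minimum distance d = 1.

Enumerate all 2^2 = 4 messages m ∈ F_2^2.
For each, compute codeword c = mG in F_2^4, then tally its weight.
  m = 00 → c = 0000, weight = 0.
  m = 10 → c = 1010, weight = 2.
  m = 01 → c = 1011, weight = 3.
  m = 11 → c = 0001, weight = 1.
Tally weights:
  weight 0: 1 codewords.
  weight 1: 1 codewords.
  weight 2: 1 codewords.
  weight 3: 1 codewords.
Minimum distance d = smallest w > 0 with A_w > 0 = 1.
Sanity: Σ A_w = 4 = 2^2 = 4 ✓.


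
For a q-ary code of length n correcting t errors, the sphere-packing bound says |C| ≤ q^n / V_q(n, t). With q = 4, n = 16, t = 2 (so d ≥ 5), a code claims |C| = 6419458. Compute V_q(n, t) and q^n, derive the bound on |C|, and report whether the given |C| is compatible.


V_q(n, t) = 1129, q^n = 4294967296, Hamming bound = 3804222, |C| = 6419458 > bound (violated).

Step 1: Compute V_q(n, t) = Σ_{j=0}^2 C(n, j) (q−1)^j.
  j = 0: C(16,0)·(3)^0 = 1·1 = 1.
  j = 1: C(16,1)·(3)^1 = 16·3 = 48.
  j = 2: C(16,2)·(3)^2 = 120·9 = 1080.
  V_q(n, t) = 1 + 48 + 1080 = 1129.
Step 2: q^n = 4^16 = 4294967296.
Step 3: Hamming bound ⌊q^n / V_q(n,t)⌋ = ⌊4294967296/1129⌋ = 3804222.
Step 4: Compare |C| = 6419458 to 3804222: violated.
The claimed |C| lies above the Hamming bound, so no 4-ary code of length 16 with d ≥ 5 can have 6419458 codewords.


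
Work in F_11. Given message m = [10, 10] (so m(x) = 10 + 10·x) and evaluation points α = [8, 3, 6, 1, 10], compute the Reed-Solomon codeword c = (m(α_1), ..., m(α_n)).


c = [2, 7, 4, 9, 0]

Message polynomial: m(x) = 10 + 10·x (mod 11).
For each evaluation point α_i, compute m(α_i) mod 11:
  α_1 = 8: Horner steps 10 → 2, so m(8) = 2.
  α_2 = 3: Horner steps 10 → 7, so m(3) = 7.
  α_3 = 6: Horner steps 10 → 4, so m(6) = 4.
  α_4 = 1: Horner steps 10 → 9, so m(1) = 9.
  α_5 = 10: Horner steps 10 → 0, so m(10) = 0.
Codeword c = [2, 7, 4, 9, 0] ∈ F_11^5.


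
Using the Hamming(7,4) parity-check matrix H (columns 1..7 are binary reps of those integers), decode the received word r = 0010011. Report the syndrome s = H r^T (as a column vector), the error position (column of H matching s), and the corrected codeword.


s = (0, 1, 0)^T, error position = 2, corrected codeword c = 0110011

Compute s = H r^T mod 2 one row at a time:
  s_1 = 0 + 0 + 1 + 1 = 2 ≡ 0 (mod 2).
  s_2 = 0 + 1 + 1 + 1 = 3 ≡ 1 (mod 2).
  s_3 = 0 + 1 + 0 + 1 = 2 ≡ 0 (mod 2).
s = (0, 1, 0)^T — this equals column 2 of H (binary 010), so error is at position 2.
Correct: flip bit 2 of r = 0010011 to get c = 0110011.


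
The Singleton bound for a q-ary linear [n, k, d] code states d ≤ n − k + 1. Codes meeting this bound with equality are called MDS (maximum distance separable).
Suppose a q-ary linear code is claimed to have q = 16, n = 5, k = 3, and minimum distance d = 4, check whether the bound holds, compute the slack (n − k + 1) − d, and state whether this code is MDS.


Singleton RHS = n − k + 1 = 3, slack = -1, bound violated (no such code; not MDS).

Singleton bound: d ≤ n − k + 1.
Here n = 5, k = 3, so n − k + 1 = 3.
Given d = 4, check d ≤ 3: NO.
Slack = (n − k + 1) − d = -1.
The slack is negative: d = 4 exceeds n − k + 1 = 3 by 1, so the Singleton bound is violated and no linear [5, 3, 4]_16 code can exist. In particular it is not MDS (MDS requires d = n − k + 1 exactly).
Description: the claimed parameters are [5, 3, 4]_16; such a code would be impossible (violates the Singleton bound).


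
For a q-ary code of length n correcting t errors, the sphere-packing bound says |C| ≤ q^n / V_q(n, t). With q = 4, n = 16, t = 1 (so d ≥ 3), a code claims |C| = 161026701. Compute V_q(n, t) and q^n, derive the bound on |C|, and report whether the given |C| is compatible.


V_q(n, t) = 49, q^n = 4294967296, Hamming bound = 87652393, |C| = 161026701 > bound (violated).

Step 1: Compute V_q(n, t) = Σ_{j=0}^1 C(n, j) (q−1)^j.
  j = 0: C(16,0)·(3)^0 = 1·1 = 1.
  j = 1: C(16,1)·(3)^1 = 16·3 = 48.
  V_q(n, t) = 1 + 48 = 49.
Step 2: q^n = 4^16 = 4294967296.
Step 3: Hamming bound ⌊q^n / V_q(n,t)⌋ = ⌊4294967296/49⌋ = 87652393.
Step 4: Compare |C| = 161026701 to 87652393: violated.
The claimed |C| lies above the Hamming bound, so no 4-ary code of length 16 with d ≥ 3 can have 161026701 codewords.
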